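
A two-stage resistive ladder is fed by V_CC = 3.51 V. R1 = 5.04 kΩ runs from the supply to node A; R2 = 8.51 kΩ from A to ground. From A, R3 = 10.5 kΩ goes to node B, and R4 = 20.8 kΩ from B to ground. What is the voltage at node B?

Looking into the second stage from A: R3 + R4 = 31.30 kΩ appears in parallel with R2.
Effective lower resistance at A: R2 ‖ 31.30 = 6.691 kΩ.
First divider: V_A = V_CC · 6.691/(5.04 + 6.691) = 2.002 V.
Stage 2 is unloaded, so V_B = V_A · R4/(R3+R4) = 2.002 × 20.8/31.30 = 1.330 V.

V_B ≈ 1.33 V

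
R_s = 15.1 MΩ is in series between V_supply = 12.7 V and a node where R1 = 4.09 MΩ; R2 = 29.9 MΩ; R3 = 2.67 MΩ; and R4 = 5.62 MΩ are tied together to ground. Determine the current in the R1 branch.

Equivalent of the parallel group: R_p = 1.204 MΩ.
V_A by voltage divider: V_A = 12.7 × 1.204/(15.1 + 1.204) = 0.9380 V.
I(R1) = V_A / R1 = 0.9380/4.09 = 0.2293 µA.

I ≈ 0.229 µA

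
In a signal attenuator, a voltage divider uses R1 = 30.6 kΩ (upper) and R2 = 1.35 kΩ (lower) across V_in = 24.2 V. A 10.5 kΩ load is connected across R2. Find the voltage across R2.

The load sits in parallel with R2, giving an effective lower resistance R2' = R2·R_L/(R2+R_L) = 1.196 kΩ.
Now apply the divider: V_out = 24.2 × 0.03762 = 0.9104 V.
(Unloaded it would be 1.02 V; the load pulls it down.)

V_out ≈ 0.910 V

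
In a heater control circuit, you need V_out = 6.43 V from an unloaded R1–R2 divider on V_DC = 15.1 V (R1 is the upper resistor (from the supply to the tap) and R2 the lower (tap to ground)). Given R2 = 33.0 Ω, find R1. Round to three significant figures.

Required fraction k = V_out/V_DC = 0.4258.
R1 = R2·(1/k − 1) = 33.0 × 1.348 = 44.50 Ω.

R1 ≈ 44.5 Ω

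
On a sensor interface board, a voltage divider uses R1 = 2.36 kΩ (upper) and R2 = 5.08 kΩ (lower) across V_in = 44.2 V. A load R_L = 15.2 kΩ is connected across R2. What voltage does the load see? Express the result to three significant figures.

V_out ≈ 27.3 V

First combine the lower leg with the load: R2 ‖ R_L = 3.807 kΩ.
Now apply the divider: V_out = 44.2 × 0.6173 = 27.29 V.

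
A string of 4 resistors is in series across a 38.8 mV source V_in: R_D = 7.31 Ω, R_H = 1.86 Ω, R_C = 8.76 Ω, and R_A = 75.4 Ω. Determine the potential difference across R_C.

Total series resistance ΣR = 7.31 + 1.86 + 8.76 + 75.4 = 93.33 Ω.
V = V_in · R/ΣR = 38.8 × 0.09386 = 3.642 mV.

V ≈ 3.64 mV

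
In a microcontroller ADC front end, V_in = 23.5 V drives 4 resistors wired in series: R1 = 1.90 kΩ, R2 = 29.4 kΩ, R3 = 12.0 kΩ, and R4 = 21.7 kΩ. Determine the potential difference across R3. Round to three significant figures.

V ≈ 4.34 V

Total series resistance ΣR = 1.90 + 29.4 + 12.0 + 21.7 = 65.00 kΩ.
V = V_in · R/ΣR = 23.5 × 0.1846 = 4.338 V.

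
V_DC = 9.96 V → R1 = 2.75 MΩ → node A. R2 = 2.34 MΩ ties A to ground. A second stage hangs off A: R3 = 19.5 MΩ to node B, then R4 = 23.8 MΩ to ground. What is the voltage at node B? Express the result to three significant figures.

Looking into the second stage from A: R3 + R4 = 43.30 MΩ appears in parallel with R2.
Effective lower resistance at A: R2 ‖ 43.30 = 2.220 MΩ.
So V_A = 9.96 × 0.4467 = 4.449 V.
Stage 2 is unloaded, so V_B = V_A · R4/(R3+R4) = 4.449 × 23.8/43.30 = 2.445 V.

V_B ≈ 2.45 V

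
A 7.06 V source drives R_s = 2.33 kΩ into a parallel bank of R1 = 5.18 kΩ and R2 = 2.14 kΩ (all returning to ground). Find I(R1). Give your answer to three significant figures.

Combine the parallel branches: R_p = (1/5.18 + 1/2.14)⁻¹ = 1.514 kΩ.
V_A = 7.06 × 1.514/3.844 = 2.781 V.
Branch current I = V_A/R1 = 2.781/5.18 = 0.5369 mA.

I ≈ 0.537 mA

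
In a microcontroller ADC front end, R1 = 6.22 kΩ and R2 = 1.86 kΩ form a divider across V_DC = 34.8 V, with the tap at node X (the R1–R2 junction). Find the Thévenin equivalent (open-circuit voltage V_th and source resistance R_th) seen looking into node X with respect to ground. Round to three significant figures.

V_th is the unloaded tap voltage: V_DC · R2/(R1+R2) = 34.8 × 0.2302 = 8.011 V.
Zeroing V_DC shorts the top of R1 to ground, so R_th = R1 ‖ R2 = 1.432 kΩ.

V_th ≈ 8.01 V, R_th ≈ 1.43 kΩ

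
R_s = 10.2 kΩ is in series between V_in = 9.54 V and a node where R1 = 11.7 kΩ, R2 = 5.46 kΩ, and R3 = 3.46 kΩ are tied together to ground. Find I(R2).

Parallel bank: R_p = 1/(1/11.7 + 1/5.46 + 1/3.46) = 1.793 kΩ.
V_A by voltage divider: V_A = 9.54 × 1.793/(10.2 + 1.793) = 1.426 V.
I(R2) = V_A / R2 = 1.426/5.46 = 0.2613 mA.
(Equivalently: I_total = 0.7954 mA, then current-divider fraction G_k/ΣG = 0.3284.)

I ≈ 0.261 mA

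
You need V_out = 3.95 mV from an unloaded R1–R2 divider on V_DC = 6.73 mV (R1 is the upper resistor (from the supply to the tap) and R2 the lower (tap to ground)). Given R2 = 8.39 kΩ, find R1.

Required fraction k = V_out/V_DC = 0.5869.
R1 = R2·(1/k − 1) = 8.39 × 0.7038 = 5.905 kΩ.

R1 ≈ 5.90 kΩ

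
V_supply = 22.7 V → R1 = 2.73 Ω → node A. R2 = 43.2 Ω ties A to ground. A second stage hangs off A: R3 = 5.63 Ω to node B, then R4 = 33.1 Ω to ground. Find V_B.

V_B ≈ 17.1 V

Looking into the second stage from A: R3 + R4 = 38.73 Ω appears in parallel with R2.
Effective lower resistance at A: R2 ‖ 38.73 = 20.42 Ω.
First divider: V_A = V_supply · 20.42/(2.73 + 20.42) = 20.02 V.
Stage 2 is unloaded, so V_B = V_A · R4/(R3+R4) = 20.02 × 33.1/38.73 = 17.11 V.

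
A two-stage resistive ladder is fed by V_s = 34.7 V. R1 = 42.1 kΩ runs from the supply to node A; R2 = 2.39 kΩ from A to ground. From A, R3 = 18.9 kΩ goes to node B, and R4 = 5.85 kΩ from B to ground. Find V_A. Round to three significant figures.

V_A ≈ 1.71 V

Looking into the second stage from A: R3 + R4 = 24.75 kΩ appears in parallel with R2.
R2 ‖ (R3+R4) = 2.180 kΩ.
So V_A = 34.7 × 0.04922 = 1.708 V.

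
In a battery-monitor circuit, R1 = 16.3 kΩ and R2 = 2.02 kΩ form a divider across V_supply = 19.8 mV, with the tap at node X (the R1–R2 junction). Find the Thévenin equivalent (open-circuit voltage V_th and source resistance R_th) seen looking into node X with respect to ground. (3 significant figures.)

With X open, the divider is unloaded: V_th = 19.8 × 2.02/18.32 = 2.183 mV.
With V_supply suppressed (replaced by a short), R_th = R1 ‖ R2 = (16.30 × 2.02)/(16.30 + 2.02) = 1.797 kΩ.

V_th ≈ 2.18 mV, R_th ≈ 1.80 kΩ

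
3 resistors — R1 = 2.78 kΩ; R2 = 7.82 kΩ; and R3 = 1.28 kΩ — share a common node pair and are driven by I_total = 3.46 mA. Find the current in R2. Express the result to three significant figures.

Conductances: ΣG = 1/2.78 + 1/7.82 + 1/1.28 = 1.269 (1/kΩ).
R2 takes the fraction G_k/ΣG = 0.1279/1.269 = 0.1008, so I = 3.46 × 0.1008 = 0.3487 mA.

I ≈ 0.349 mA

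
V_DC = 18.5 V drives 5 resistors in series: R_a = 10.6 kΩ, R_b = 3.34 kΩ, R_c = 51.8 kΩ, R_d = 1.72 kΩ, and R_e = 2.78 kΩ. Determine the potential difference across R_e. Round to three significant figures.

V ≈ 0.732 V

ΣR = 10.6 + 3.34 + 51.8 + 1.72 + 2.78 = 70.24 kΩ.
By the voltage-divider rule, V = 18.5 × 2.780/70.24 = 0.7322 V.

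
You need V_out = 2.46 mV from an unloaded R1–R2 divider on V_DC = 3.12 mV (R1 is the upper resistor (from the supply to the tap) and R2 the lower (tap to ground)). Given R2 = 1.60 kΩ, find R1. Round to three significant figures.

R1 ≈ 0.429 kΩ

Required fraction k = V_out/V_DC = 0.7885.
R1 = R2·(1/k − 1) = 1.60 × 0.2683 = 0.4293 kΩ.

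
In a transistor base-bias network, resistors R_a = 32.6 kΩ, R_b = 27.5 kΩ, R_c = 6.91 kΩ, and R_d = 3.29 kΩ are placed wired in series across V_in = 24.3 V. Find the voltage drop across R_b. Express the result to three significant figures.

V ≈ 9.51 V

Total series resistance ΣR = 32.6 + 27.5 + 6.91 + 3.29 = 70.30 kΩ.
V = V_in · R/ΣR = 24.3 × 0.3912 = 9.506 V.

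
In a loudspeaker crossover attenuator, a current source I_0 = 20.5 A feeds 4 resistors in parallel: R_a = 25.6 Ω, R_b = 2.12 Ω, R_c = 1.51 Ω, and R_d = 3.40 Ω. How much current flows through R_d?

Conductances: ΣG = 1/25.6 + 1/2.12 + 1/1.51 + 1/3.40 = 1.467 (1/Ω).
Current divider: I(R_d) = I_0 · G_k/ΣG = 20.5 × (0.2941/1.467) = 20.5 × 0.2005 = 4.110 A.

I ≈ 4.11 A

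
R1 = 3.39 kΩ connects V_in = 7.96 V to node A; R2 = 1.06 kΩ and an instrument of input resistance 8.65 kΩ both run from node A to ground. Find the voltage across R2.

First combine the lower leg with the load: R2 ‖ R_L = 0.9443 kΩ.
Voltage divider with the loaded lower leg: V_out = 7.96 × 0.9443/(3.39 + 0.9443) = 7.96 × 0.2179 = 1.734 V.

V_out ≈ 1.73 V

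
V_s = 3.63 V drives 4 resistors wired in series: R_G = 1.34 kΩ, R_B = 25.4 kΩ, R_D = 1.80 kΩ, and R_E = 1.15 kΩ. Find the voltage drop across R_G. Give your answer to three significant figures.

ΣR = 1.34 + 25.4 + 1.80 + 1.15 = 29.69 kΩ.
By the voltage-divider rule, V = 3.63 × 1.340/29.69 = 0.1638 V.

V ≈ 0.164 V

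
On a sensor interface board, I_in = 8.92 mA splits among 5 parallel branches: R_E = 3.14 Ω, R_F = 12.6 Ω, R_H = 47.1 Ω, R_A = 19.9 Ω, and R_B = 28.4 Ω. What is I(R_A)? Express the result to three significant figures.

I ≈ 0.888 mA

Total conductance ΣG = 1/3.14 + 1/12.6 + 1/47.1 + 1/19.9 + 1/28.4 = 0.5045 (units of 1/Ω).
R_A takes the fraction G_k/ΣG = 0.05025/0.5045 = 0.09960, so I = 8.92 × 0.09960 = 0.8884 mA.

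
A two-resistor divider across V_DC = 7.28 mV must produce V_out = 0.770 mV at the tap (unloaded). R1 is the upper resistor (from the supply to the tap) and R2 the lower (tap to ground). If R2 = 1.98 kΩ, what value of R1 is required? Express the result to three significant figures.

The divider ratio is R2/(R1+R2) = 0.770/7.28 = 0.1058.
So R1 = R2 · (V_DC/V_out − 1) = 1.98 × (7.28/0.770 − 1) = 1.98 × 8.455 = 16.74 kΩ.

R1 ≈ 16.7 kΩ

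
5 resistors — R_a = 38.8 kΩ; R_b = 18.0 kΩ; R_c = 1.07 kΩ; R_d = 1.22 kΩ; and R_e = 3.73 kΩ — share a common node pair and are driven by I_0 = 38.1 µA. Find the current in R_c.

I ≈ 16.9 µA

Total conductance ΣG = 1/38.8 + 1/18.0 + 1/1.07 + 1/1.22 + 1/3.73 = 2.104 (units of 1/kΩ).
R_c takes the fraction G_k/ΣG = 0.9346/2.104 = 0.4443, so I = 38.1 × 0.4443 = 16.93 µA.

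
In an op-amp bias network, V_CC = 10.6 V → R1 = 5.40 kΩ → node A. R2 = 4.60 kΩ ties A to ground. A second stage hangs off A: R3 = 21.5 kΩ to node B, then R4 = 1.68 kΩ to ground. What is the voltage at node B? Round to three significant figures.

Looking into the second stage from A: R3 + R4 = 23.18 kΩ appears in parallel with R2.
Effective lower resistance at A: R2 ‖ 23.18 = 3.838 kΩ.
V_A = 10.6 × 3.838/(5.40 + 3.838) = 4.404 V.
Then the unloaded second divider: V_B = V_A × R4/(R3+R4) = 4.404 × 0.07248 = 0.3192 V.

V_B ≈ 0.319 V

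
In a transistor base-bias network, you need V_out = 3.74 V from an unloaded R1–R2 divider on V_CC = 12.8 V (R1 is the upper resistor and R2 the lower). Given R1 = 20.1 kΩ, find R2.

R2 ≈ 8.30 kΩ

V_out/V_CC = R2/(R1+R2) = 0.2922.
So R2 = R1 · V_out/(V_CC − V_out) = 20.1 × 3.74/(12.8 − 3.74) = 20.1 × 0.4128 = 8.297 kΩ.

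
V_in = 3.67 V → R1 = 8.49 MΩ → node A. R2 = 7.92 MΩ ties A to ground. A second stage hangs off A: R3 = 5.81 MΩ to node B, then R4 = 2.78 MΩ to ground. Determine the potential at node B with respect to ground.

V_B ≈ 0.388 V

The second stage (R3 + R4 = 8.590 MΩ) loads node A in parallel with R2.
R2 ‖ (R3+R4) = 4.121 MΩ.
So V_A = 3.67 × 0.3268 = 1.199 V.
Then the unloaded second divider: V_B = V_A × R4/(R3+R4) = 1.199 × 0.3236 = 0.3881 V.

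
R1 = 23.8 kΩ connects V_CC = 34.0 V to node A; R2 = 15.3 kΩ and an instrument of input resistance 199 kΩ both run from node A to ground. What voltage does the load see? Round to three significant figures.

V_out ≈ 12.7 V

R2 ‖ R_L = (15.3 × 199)/(15.3 + 199) = 14.21 kΩ.
Then V_out = V_CC · R2'/(R1 + R2') = 34.0 × 14.21/38.01 = 12.71 V.
(Unloaded it would be 13.3 V; the load pulls it down.)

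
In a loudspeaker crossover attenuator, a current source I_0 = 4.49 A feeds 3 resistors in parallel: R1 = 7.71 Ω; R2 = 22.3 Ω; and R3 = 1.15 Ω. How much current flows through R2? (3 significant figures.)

I ≈ 0.193 A

ΣG = 1/7.71 + 1/22.3 + 1/1.15 = 1.044.
Current divider: I(R2) = I_0 · G_k/ΣG = 4.49 × (0.04484/1.044) = 4.49 × 0.04295 = 0.1928 A.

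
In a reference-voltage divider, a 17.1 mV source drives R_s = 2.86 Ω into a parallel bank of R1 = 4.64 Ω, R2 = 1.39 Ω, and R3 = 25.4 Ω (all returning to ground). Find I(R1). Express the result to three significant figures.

Parallel bank: R_p = 1/(1/4.64 + 1/1.39 + 1/25.4) = 1.026 Ω.
V_A by voltage divider: V_A = 17.1 × 1.026/(2.86 + 1.026) = 4.516 mV.
I(R1) = V_A / R1 = 4.516/4.64 = 0.9733 mA.

I ≈ 0.973 mA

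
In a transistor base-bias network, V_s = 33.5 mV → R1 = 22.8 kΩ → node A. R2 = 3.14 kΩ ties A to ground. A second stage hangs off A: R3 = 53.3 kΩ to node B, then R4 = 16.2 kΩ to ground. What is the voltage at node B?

The second stage (R3 + R4 = 69.50 kΩ) loads node A in parallel with R2.
R2 ‖ (R3+R4) = 3.004 kΩ.
First divider: V_A = V_s · 3.004/(22.8 + 3.004) = 3.900 mV.
Stage 2 is unloaded, so V_B = V_A · R4/(R3+R4) = 3.900 × 16.2/69.50 = 0.9091 mV.

V_B ≈ 0.909 mV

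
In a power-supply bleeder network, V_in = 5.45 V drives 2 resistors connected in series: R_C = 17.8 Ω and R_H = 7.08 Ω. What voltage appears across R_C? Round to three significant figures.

Total series resistance ΣR = 17.8 + 7.08 = 24.88 Ω.
Voltage divider: V = V_in · (17.80 / 24.88) = 5.45 × 0.7154 = 3.899 V.

V ≈ 3.90 V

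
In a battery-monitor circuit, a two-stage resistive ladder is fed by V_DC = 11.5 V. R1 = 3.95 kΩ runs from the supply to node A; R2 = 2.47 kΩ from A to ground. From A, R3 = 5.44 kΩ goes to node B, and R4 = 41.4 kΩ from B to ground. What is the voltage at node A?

V_A ≈ 4.29 V

Node A sees R2 in parallel with the series input of stage 2, R3 + R4 = 46.84 kΩ.
R2 ‖ (R3+R4) = 2.346 kΩ.
V_A = 11.5 × 2.346/(3.95 + 2.346) = 4.285 V.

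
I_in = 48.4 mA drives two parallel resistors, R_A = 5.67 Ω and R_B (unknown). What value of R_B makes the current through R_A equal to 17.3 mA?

The fraction through R_A equals R_B/(R_A+R_B).
17.3/48.4 = R_B/(R_A + R_B) → R_B = R_A · (0.3574)/(1 − 0.3574) = 5.67 × 0.5563 = 3.154 Ω.

R_B ≈ 3.15 Ω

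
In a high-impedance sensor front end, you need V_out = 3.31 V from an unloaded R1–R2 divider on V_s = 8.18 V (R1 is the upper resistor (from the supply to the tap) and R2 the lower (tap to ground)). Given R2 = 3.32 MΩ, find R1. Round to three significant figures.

V_out/V_s = R2/(R1+R2) = 0.4046.
R1 = R2·(1/k − 1) = 3.32 × 1.471 = 4.885 MΩ.

R1 ≈ 4.88 MΩ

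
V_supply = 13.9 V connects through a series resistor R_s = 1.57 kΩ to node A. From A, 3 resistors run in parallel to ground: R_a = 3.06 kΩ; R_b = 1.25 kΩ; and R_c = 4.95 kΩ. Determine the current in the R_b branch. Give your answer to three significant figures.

I ≈ 3.60 mA

Equivalent of the parallel group: R_p = 0.7525 kΩ.
V_A by voltage divider: V_A = 13.9 × 0.7525/(1.57 + 0.7525) = 4.504 V.
I(R_b) = V_A / R_b = 4.504/1.25 = 3.603 mA.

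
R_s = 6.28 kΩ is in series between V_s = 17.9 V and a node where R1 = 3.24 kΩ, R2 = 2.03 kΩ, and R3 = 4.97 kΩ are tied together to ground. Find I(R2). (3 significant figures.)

Equivalent of the parallel group: R_p = 0.9975 kΩ.
Node voltage V_A = V_s · R_p/(R_s + R_p) = 17.9 × 0.1371 = 2.454 V.
Branch current I = V_A/R2 = 2.454/2.03 = 1.209 mA.
(Check via current divider: I_total = 2.460 mA; share G_k/ΣG = 0.4914 → same result.)

I ≈ 1.21 mA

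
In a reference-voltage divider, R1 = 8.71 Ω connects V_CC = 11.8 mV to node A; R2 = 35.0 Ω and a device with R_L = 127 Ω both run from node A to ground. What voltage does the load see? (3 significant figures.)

R2 ‖ R_L = (35.0 × 127)/(35.0 + 127) = 27.44 Ω.
Now apply the divider: V_out = 11.8 × 0.7590 = 8.957 mV.
(Unloaded it would be 9.45 mV; the load pulls it down.)

V_out ≈ 8.96 mV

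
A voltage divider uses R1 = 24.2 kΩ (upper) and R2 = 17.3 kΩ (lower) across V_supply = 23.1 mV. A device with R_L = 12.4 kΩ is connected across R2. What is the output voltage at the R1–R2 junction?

The load sits in parallel with R2, giving an effective lower resistance R2' = R2·R_L/(R2+R_L) = 7.223 kΩ.
Voltage divider with the loaded lower leg: V_out = 23.1 × 7.223/(24.2 + 7.223) = 23.1 × 0.2299 = 5.310 mV.

V_out ≈ 5.31 mV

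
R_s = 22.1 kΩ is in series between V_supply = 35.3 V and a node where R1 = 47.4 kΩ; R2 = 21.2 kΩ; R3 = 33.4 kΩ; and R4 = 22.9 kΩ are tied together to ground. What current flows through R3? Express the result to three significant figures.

Combine the parallel branches: R_p = (1/47.4 + 1/21.2 + 1/33.4 + 1/22.9)⁻¹ = 7.048 kΩ.
Node voltage V_A = V_supply · R_p/(R_s + R_p) = 35.3 × 0.2418 = 8.536 V.
Branch current I = V_A/R3 = 8.536/33.4 = 0.2556 mA.

I ≈ 0.256 mA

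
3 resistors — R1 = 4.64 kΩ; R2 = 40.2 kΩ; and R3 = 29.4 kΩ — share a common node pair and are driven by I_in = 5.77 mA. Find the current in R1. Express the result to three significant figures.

ΣG = 1/4.64 + 1/40.2 + 1/29.4 = 0.2744.
Current divider: I(R1) = I_in · G_k/ΣG = 5.77 × (0.2155/0.2744) = 5.77 × 0.7854 = 4.532 mA.

I ≈ 4.53 mA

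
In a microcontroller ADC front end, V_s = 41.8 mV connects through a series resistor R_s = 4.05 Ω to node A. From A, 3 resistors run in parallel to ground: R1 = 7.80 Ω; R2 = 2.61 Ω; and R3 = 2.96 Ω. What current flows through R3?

Equivalent of the parallel group: R_p = 1.178 Ω.
Node voltage V_A = V_s · R_p/(R_s + R_p) = 41.8 × 0.2253 = 9.416 mV.
Branch current I = V_A/R3 = 9.416/2.96 = 3.181 mA.
(Check via current divider: I_total = 7.996 mA; share G_k/ΣG = 0.3978 → same result.)

I ≈ 3.18 mA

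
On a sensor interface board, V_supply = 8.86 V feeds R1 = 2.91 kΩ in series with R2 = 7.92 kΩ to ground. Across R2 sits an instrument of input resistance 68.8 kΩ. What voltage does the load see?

V_out ≈ 6.28 V

The load sits in parallel with R2, giving an effective lower resistance R2' = R2·R_L/(R2+R_L) = 7.102 kΩ.
Then V_out = V_supply · R2'/(R1 + R2') = 8.86 × 7.102/10.01 = 6.285 V.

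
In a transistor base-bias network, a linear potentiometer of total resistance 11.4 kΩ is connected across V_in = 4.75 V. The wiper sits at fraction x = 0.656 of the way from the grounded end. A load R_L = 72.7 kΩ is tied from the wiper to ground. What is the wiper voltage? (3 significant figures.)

Split the track: R_lower = x·R_p = 7.478 kΩ, R_upper = (1−x)·R_p = 3.922 kΩ.
R_L loads the lower segment: effective lower R = 6.781 kΩ.
Then V_out = V_in · 6.781/(3.922 + 6.781) = 3.010 V.
(Unloaded: V_out = x·V_in = 3.12 V.)

V_out ≈ 3.01 V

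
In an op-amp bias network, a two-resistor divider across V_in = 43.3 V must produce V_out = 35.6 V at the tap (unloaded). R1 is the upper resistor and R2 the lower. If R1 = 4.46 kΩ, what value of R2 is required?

R2 ≈ 20.6 kΩ

V_out/V_in = R2/(R1+R2) = 0.8222.
So R2 = R1 · V_out/(V_in − V_out) = 4.46 × 35.6/(43.3 − 35.6) = 4.46 × 4.623 = 20.62 kΩ.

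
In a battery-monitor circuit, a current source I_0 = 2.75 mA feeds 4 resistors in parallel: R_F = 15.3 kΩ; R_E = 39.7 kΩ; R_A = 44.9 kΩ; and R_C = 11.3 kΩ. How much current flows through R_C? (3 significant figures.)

Conductances: ΣG = 1/15.3 + 1/39.7 + 1/44.9 + 1/11.3 = 0.2013 (1/kΩ).
Current divider: I(R_C) = I_0 · G_k/ΣG = 2.75 × (0.08850/0.2013) = 2.75 × 0.4396 = 1.209 mA.

I ≈ 1.21 mA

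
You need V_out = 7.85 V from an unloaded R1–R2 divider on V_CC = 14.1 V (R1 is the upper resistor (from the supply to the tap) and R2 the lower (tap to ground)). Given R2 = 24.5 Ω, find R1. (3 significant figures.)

R1 ≈ 19.5 Ω

V_out/V_CC = R2/(R1+R2) = 0.5567.
So R1 = R2 · (V_CC/V_out − 1) = 24.5 × (14.1/7.85 − 1) = 24.5 × 0.7962 = 19.51 Ω.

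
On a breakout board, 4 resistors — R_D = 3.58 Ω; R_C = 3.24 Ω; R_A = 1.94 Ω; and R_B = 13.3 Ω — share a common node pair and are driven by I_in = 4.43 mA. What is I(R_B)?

I ≈ 0.283 mA

Conductances: ΣG = 1/3.58 + 1/3.24 + 1/1.94 + 1/13.3 = 1.179 (1/Ω).
By the current-divider rule, I = I_in · G_k/ΣG = 4.43 × 0.06379 = 0.2826 mA.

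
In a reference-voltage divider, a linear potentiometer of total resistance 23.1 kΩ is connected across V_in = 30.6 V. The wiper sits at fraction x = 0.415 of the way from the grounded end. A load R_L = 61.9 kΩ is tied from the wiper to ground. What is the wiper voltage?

V_out ≈ 11.6 V

Split the track: R_lower = x·R_p = 9.587 kΩ, R_upper = (1−x)·R_p = 13.51 kΩ.
(x·R_p) ‖ R_L = 8.301 kΩ.
Loaded-divider output: V_out = 30.6 × 0.3805 = 11.64 V.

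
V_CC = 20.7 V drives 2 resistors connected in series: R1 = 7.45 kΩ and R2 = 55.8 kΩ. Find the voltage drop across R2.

V ≈ 18.3 V

Total series resistance ΣR = 7.45 + 55.8 = 63.25 kΩ.
By the voltage-divider rule, V = 20.7 × 55.80/63.25 = 18.26 V.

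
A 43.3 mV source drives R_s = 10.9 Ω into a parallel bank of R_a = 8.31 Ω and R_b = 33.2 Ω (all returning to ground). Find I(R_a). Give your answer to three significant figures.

Combine the parallel branches: R_p = (1/8.31 + 1/33.2)⁻¹ = 6.646 Ω.
V_A = 43.3 × 6.646/17.55 = 16.40 mV.
Branch current I = V_A/R_a = 16.40/8.31 = 1.974 mA.
(Check via current divider: I_total = 2.468 mA; share G_k/ΣG = 0.7998 → same result.)

I ≈ 1.97 mA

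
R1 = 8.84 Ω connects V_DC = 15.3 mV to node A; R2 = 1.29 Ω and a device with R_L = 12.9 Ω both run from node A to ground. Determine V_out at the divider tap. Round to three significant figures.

R2 ‖ R_L = (1.29 × 12.9)/(1.29 + 12.9) = 1.173 Ω.
Then V_out = V_DC · R2'/(R1 + R2') = 15.3 × 1.173/10.01 = 1.792 mV.

V_out ≈ 1.79 mV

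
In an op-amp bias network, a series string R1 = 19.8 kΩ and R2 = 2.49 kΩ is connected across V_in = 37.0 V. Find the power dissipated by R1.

P ≈ 54.6 mW

ΣR = 22.29 kΩ → I = 37.0/22.29 = 1.660 mA.
P = I²R = 2.755 × 19.8 = 54.56 mW.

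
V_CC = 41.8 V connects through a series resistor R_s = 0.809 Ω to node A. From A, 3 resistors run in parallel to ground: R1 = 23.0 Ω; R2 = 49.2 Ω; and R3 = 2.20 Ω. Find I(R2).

I ≈ 0.599 A

Equivalent of the parallel group: R_p = 1.929 Ω.
Node voltage V_A = V_CC · R_p/(R_s + R_p) = 41.8 × 0.7046 = 29.45 V.
Branch current I = V_A/R2 = 29.45/49.2 = 0.5986 A.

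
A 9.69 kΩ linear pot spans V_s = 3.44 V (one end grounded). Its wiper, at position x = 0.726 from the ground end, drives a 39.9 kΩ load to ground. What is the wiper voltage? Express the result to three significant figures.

Lower segment x·R_p = 7.035 kΩ; upper segment (1−x)·R_p = 2.655 kΩ.
(x·R_p) ‖ R_L = 5.980 kΩ.
V_out = 3.44 × 5.980/(2.655 + 5.980) = 2.382 V.
(Unloaded: V_out = x·V_s = 2.50 V.)

V_out ≈ 2.38 V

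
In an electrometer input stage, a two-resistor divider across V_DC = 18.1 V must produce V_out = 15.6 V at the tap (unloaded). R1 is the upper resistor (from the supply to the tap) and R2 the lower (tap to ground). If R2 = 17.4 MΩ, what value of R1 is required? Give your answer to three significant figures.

Required fraction k = V_out/V_DC = 0.8619.
So R1 = R2 · (V_DC/V_out − 1) = 17.4 × (18.1/15.6 − 1) = 17.4 × 0.1603 = 2.788 MΩ.

R1 ≈ 2.79 MΩ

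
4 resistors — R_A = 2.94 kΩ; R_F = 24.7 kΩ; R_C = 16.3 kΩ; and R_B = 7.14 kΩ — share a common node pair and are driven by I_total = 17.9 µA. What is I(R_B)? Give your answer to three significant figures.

Total conductance ΣG = 1/2.94 + 1/24.7 + 1/16.3 + 1/7.14 = 0.5820 (units of 1/kΩ).
Current divider: I(R_B) = I_total · G_k/ΣG = 17.9 × (0.1401/0.5820) = 17.9 × 0.2406 = 4.307 µA.

I ≈ 4.31 µA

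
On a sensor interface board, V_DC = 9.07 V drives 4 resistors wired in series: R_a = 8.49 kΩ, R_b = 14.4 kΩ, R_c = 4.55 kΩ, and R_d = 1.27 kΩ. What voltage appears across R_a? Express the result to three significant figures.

V ≈ 2.68 V

Series total: ΣR = 8.49 + 14.4 + 4.55 + 1.27 = 28.71 kΩ.
By the voltage-divider rule, V = 9.07 × 8.490/28.71 = 2.682 V.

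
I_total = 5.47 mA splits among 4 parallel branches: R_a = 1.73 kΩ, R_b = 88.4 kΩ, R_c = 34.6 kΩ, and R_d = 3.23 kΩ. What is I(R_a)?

I ≈ 3.41 mA

ΣG = 1/1.73 + 1/88.4 + 1/34.6 + 1/3.23 = 0.9278.
Current divider: I(R_a) = I_total · G_k/ΣG = 5.47 × (0.5780/0.9278) = 5.47 × 0.6230 = 3.408 mA.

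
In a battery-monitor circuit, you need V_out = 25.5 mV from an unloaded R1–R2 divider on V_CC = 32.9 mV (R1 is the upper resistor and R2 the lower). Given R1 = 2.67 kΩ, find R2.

R2 ≈ 9.20 kΩ

V_out/V_CC = R2/(R1+R2) = 0.7751.
Rearranging, R2 = R1·k/(1−k) = 2.67 × 3.446 = 9.201 kΩ.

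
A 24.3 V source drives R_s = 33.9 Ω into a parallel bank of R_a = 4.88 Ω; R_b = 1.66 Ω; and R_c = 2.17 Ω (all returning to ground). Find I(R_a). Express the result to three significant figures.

I ≈ 0.113 A

Combine the parallel branches: R_p = (1/4.88 + 1/1.66 + 1/2.17)⁻¹ = 0.7885 Ω.
Node voltage V_A = V_supply · R_p/(R_s + R_p) = 24.3 × 0.02273 = 0.5524 V.
Branch current I = V_A/R_a = 0.5524/4.88 = 0.1132 A.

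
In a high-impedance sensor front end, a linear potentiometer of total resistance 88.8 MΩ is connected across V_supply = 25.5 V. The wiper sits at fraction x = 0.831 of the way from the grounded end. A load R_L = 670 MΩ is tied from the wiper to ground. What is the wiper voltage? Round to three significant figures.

Split the track: R_lower = x·R_p = 73.79 MΩ, R_upper = (1−x)·R_p = 15.01 MΩ.
R_L loads the lower segment: effective lower R = 66.47 MΩ.
Then V_out = V_supply · 66.47/(15.01 + 66.47) = 20.80 V.

V_out ≈ 20.8 V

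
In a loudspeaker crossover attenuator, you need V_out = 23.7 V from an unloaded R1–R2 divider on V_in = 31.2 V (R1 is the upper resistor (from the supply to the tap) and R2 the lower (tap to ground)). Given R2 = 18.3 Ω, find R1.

R1 ≈ 5.79 Ω

The divider ratio is R2/(R1+R2) = 23.7/31.2 = 0.7596.
So R1 = R2 · (V_in/V_out − 1) = 18.3 × (31.2/23.7 − 1) = 18.3 × 0.3165 = 5.791 Ω.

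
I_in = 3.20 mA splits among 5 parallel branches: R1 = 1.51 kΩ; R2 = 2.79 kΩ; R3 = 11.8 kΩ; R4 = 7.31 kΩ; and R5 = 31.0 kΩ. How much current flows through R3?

Total conductance ΣG = 1/1.51 + 1/2.79 + 1/11.8 + 1/7.31 + 1/31.0 = 1.274 (units of 1/kΩ).
R3 takes the fraction G_k/ΣG = 0.08475/1.274 = 0.06649, so I = 3.20 × 0.06649 = 0.2128 mA.

I ≈ 0.213 mA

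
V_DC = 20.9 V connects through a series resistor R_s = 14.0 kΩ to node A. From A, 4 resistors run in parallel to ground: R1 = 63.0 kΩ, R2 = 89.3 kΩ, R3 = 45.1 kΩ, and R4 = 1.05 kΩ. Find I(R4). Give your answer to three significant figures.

Combine the parallel branches: R_p = (1/63.0 + 1/89.3 + 1/45.1 + 1/1.05)⁻¹ = 0.9984 kΩ.
V_A = 20.9 × 0.9984/15.00 = 1.391 V.
I(R4) = V_A / R4 = 1.391/1.05 = 1.325 mA.

I ≈ 1.32 mA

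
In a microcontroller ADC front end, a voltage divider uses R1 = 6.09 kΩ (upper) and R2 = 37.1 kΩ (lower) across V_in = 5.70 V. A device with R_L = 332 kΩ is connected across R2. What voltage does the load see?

First combine the lower leg with the load: R2 ‖ R_L = 33.37 kΩ.
Then V_out = V_in · R2'/(R1 + R2') = 5.70 × 33.37/39.46 = 4.820 V.
(Unloaded it would be 4.90 V; the load pulls it down.)

V_out ≈ 4.82 V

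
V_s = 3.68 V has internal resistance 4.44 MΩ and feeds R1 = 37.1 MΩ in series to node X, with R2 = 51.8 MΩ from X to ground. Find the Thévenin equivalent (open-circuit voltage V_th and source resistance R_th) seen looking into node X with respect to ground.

V_th ≈ 2.04 V, R_th ≈ 23.1 MΩ

R1' = 4.44 + 37.1 = 41.54 MΩ (source resistance + R1).
Open-circuit (no load on X): V_th = V_s · R2/(R1' + R2) = 3.68 × 51.8/(41.54 + 51.8) = 2.042 V.
Looking into X with the source shorted: R_th = R1'·R2/(R1'+R2) = 41.54 × 51.8/93.34 = 23.05 MΩ.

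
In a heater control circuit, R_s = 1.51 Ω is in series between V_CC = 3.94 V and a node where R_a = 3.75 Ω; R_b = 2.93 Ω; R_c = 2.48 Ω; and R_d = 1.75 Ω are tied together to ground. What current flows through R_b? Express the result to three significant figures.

Parallel bank: R_p = 1/(1/3.75 + 1/2.93 + 1/2.48 + 1/1.75) = 0.6319 Ω.
Node voltage V_A = V_CC · R_p/(R_s + R_p) = 3.94 × 0.2950 = 1.162 V.
I(R_b) = V_A / R_b = 1.162/2.93 = 0.3967 A.

I ≈ 0.397 A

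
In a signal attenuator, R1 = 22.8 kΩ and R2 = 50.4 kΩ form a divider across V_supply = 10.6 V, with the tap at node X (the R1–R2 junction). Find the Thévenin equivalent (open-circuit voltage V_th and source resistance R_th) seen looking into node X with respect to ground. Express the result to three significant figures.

Open-circuit (no load on X): V_th = V_supply · R2/(R1 + R2) = 10.6 × 50.4/(22.80 + 50.4) = 7.298 V.
Zeroing V_supply shorts the top of R1 to ground, so R_th = R1 ‖ R2 = 15.70 kΩ.

V_th ≈ 7.30 V, R_th ≈ 15.7 kΩ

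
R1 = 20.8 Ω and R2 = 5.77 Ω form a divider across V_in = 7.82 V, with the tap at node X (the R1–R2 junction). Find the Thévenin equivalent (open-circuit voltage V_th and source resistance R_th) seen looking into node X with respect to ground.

V_th ≈ 1.70 V, R_th ≈ 4.52 Ω

With X open, the divider is unloaded: V_th = 7.82 × 5.77/26.57 = 1.698 V.
With V_in suppressed (replaced by a short), R_th = R1 ‖ R2 = (20.80 × 5.77)/(20.80 + 5.77) = 4.517 Ω.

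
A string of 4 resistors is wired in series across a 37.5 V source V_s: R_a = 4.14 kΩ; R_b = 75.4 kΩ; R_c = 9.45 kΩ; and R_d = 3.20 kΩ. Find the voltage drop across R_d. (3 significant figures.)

V ≈ 1.30 V

Series total: ΣR = 4.14 + 75.4 + 9.45 + 3.20 = 92.19 kΩ.
V = V_s · R/ΣR = 37.5 × 0.03471 = 1.302 V.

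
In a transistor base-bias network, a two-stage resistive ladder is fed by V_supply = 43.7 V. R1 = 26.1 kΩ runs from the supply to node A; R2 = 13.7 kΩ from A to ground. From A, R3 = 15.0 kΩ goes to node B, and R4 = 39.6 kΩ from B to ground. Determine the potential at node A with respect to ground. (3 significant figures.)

The second stage (R3 + R4 = 54.60 kΩ) loads node A in parallel with R2.
Effective lower resistance at A: R2 ‖ 54.60 = 10.95 kΩ.
First divider: V_A = V_supply · 10.95/(26.1 + 10.95) = 12.92 V.

V_A ≈ 12.9 V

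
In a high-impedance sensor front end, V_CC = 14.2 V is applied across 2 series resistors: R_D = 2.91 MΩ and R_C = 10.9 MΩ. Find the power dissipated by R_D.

ΣR = 13.81 MΩ → I = 14.2/13.81 = 1.028 µA.
P(R_D) = I²·R_D = (1.028)² × 2.91 = 3.077 µW.

P ≈ 3.08 µW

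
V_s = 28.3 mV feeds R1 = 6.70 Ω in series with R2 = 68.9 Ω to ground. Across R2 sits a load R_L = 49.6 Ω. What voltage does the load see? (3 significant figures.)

The load sits in parallel with R2, giving an effective lower resistance R2' = R2·R_L/(R2+R_L) = 28.84 Ω.
Then V_out = V_s · R2'/(R1 + R2') = 28.3 × 28.84/35.54 = 22.96 mV.

V_out ≈ 23.0 mV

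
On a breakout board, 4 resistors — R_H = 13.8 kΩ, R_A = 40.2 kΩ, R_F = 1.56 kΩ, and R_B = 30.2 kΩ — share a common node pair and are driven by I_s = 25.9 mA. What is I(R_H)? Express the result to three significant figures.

I ≈ 2.43 mA

Total conductance ΣG = 1/13.8 + 1/40.2 + 1/1.56 + 1/30.2 = 0.7715 (units of 1/kΩ).
Current divider: I(R_H) = I_s · G_k/ΣG = 25.9 × (0.07246/0.7715) = 25.9 × 0.09393 = 2.433 mA.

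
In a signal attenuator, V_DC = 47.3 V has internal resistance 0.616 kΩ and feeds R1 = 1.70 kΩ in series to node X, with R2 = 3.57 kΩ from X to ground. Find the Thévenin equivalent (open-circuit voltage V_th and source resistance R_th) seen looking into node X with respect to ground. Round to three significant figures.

R1' = 0.616 + 1.70 = 2.316 kΩ (source resistance + R1).
V_th is the unloaded tap voltage: V_DC · R2/(R1'+R2) = 47.3 × 0.6065 = 28.69 V.
Zeroing V_DC shorts the top of R1' to ground, so R_th = R1' ‖ R2 = 1.405 kΩ.

V_th ≈ 28.7 V, R_th ≈ 1.40 kΩ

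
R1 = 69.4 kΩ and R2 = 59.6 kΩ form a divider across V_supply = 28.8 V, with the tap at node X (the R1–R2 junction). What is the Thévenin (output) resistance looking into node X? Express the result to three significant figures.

Looking into X with the source shorted: R_th = R1·R2/(R1+R2) = 69.40 × 59.6/129.0 = 32.06 kΩ.

R_th ≈ 32.1 kΩ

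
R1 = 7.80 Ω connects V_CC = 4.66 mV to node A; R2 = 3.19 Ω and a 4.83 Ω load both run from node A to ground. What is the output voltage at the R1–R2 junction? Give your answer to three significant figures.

The load sits in parallel with R2, giving an effective lower resistance R2' = R2·R_L/(R2+R_L) = 1.921 Ω.
Now apply the divider: V_out = 4.66 × 0.1976 = 0.9209 mV.
(Unloaded it would be 1.35 mV; the load pulls it down.)

V_out ≈ 0.921 mV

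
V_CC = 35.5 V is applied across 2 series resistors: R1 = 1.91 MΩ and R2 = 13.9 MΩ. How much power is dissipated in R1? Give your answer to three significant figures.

Series current I = V_CC/ΣR = 35.5/15.81 = 2.245 µA.
P = I²R = 5.042 × 1.91 = 9.630 µW.

P ≈ 9.63 µW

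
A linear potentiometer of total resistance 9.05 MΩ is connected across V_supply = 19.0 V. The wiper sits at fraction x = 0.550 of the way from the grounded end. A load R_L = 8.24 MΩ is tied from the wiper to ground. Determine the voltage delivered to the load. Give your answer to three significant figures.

V_out ≈ 8.22 V

Lower segment x·R_p = 4.978 MΩ; upper segment (1−x)·R_p = 4.072 MΩ.
R_L loads the lower segment: effective lower R = 3.103 MΩ.
Loaded-divider output: V_out = 19.0 × 0.4324 = 8.217 V.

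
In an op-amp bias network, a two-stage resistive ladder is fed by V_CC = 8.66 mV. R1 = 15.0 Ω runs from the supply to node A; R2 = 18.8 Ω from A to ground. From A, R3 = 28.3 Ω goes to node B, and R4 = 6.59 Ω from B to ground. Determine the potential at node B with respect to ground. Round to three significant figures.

Node A sees R2 in parallel with the series input of stage 2, R3 + R4 = 34.89 Ω.
Effective lower resistance at A: R2 ‖ 34.89 = 12.22 Ω.
First divider: V_A = V_CC · 12.22/(15.0 + 12.22) = 3.887 mV.
Stage 2 is unloaded, so V_B = V_A · R4/(R3+R4) = 3.887 × 6.59/34.89 = 0.7342 mV.

V_B ≈ 0.734 mV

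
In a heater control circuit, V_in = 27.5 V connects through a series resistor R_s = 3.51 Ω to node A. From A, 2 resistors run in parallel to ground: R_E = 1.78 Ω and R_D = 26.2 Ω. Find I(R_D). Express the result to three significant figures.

Equivalent of the parallel group: R_p = 1.667 Ω.
V_A = 27.5 × 1.667/5.177 = 8.854 V.
I(R_D) = V_A / R_D = 8.854/26.2 = 0.3379 A.

I ≈ 0.338 A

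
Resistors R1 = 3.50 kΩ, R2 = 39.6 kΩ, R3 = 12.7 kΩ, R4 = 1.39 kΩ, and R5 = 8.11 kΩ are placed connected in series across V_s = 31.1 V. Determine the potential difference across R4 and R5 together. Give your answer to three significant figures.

V ≈ 4.52 V

Total series resistance ΣR = 3.50 + 39.6 + 12.7 + 1.39 + 8.11 = 65.30 kΩ.
R_{R4..R5} = 1.39 + 8.11 = 9.500 kΩ.
By the voltage-divider rule, V = 31.1 × 9.500/65.30 = 4.525 V.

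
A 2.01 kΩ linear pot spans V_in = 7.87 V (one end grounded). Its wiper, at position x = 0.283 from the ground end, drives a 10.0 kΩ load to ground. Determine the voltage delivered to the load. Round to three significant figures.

V_out ≈ 2.14 V

Split the track: R_lower = x·R_p = 0.5688 kΩ, R_upper = (1−x)·R_p = 1.441 kΩ.
Lower segment in parallel with the load: 0.5688 ‖ 10.0 = 0.5382 kΩ.
V_out = 7.87 × 0.5382/(1.441 + 0.5382) = 2.140 V.
(Unloaded: V_out = x·V_in = 2.23 V.)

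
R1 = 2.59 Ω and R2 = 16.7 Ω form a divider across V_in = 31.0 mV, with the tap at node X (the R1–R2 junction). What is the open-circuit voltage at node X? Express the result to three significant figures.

Open-circuit (no load on X): V_th = V_in · R2/(R1 + R2) = 31.0 × 16.7/(2.590 + 16.7) = 26.84 mV.

V_th ≈ 26.8 mV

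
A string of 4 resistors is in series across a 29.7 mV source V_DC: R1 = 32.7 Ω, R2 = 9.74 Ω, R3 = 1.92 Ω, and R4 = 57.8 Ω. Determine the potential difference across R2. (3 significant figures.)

V ≈ 2.83 mV

ΣR = 32.7 + 9.74 + 1.92 + 57.8 = 102.2 Ω.
V = V_DC · R/ΣR = 29.7 × 0.09534 = 2.832 mV.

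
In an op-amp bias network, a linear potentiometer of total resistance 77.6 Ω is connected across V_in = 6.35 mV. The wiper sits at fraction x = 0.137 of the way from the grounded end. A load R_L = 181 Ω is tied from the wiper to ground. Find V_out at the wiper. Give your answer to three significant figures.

V_out ≈ 0.828 mV

Split the track: R_lower = x·R_p = 10.63 Ω, R_upper = (1−x)·R_p = 66.97 Ω.
(x·R_p) ‖ R_L = 10.04 Ω.
V_out = 6.35 × 10.04/(66.97 + 10.04) = 0.8280 mV.
(Unloaded: V_out = x·V_in = 0.870 mV.)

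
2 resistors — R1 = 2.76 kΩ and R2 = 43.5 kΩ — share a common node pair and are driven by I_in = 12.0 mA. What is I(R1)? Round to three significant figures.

Two-branch current divider: I_k = I_in · R_other/(R_1 + R_2).
I(R1) = 12.0 × 43.5/(2.76 + 43.5) = 12.0 × 0.9403 = 11.28 mA.

I ≈ 11.3 mA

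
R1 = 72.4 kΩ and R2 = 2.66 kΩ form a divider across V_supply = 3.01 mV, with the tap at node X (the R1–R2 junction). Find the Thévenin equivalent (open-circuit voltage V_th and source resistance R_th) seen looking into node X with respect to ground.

V_th ≈ 0.107 mV, R_th ≈ 2.57 kΩ

With X open, the divider is unloaded: V_th = 3.01 × 2.66/75.06 = 0.1067 mV.
With V_supply suppressed (replaced by a short), R_th = R1 ‖ R2 = (72.40 × 2.66)/(72.40 + 2.66) = 2.566 kΩ.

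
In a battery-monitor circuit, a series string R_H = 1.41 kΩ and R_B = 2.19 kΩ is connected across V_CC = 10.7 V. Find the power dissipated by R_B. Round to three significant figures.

ΣR = 3.600 kΩ → I = 10.7/3.600 = 2.972 mA.
P = I²R = 8.834 × 2.19 = 19.35 mW.

P ≈ 19.3 mW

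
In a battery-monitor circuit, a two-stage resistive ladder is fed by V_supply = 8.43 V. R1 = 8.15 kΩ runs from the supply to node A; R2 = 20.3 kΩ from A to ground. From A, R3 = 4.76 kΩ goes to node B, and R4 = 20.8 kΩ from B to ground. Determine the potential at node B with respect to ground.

V_B ≈ 3.99 V

Node A sees R2 in parallel with the series input of stage 2, R3 + R4 = 25.56 kΩ.
R2 ‖ (R3+R4) = 11.31 kΩ.
First divider: V_A = V_supply · 11.31/(8.15 + 11.31) = 4.900 V.
Stage 2 is unloaded, so V_B = V_A · R4/(R3+R4) = 4.900 × 20.8/25.56 = 3.988 V.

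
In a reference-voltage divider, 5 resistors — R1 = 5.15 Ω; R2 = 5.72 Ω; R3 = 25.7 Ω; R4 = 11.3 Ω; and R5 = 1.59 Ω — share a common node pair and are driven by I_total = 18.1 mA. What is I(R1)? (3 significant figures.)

I ≈ 3.12 mA

ΣG = 1/5.15 + 1/5.72 + 1/25.7 + 1/11.3 + 1/1.59 = 1.125.
Current divider: I(R1) = I_total · G_k/ΣG = 18.1 × (0.1942/1.125) = 18.1 × 0.1725 = 3.123 mA.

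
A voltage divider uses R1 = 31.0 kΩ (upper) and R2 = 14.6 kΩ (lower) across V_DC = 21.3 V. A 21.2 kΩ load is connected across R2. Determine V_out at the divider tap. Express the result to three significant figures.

First combine the lower leg with the load: R2 ‖ R_L = 8.646 kΩ.
Then V_out = V_DC · R2'/(R1 + R2') = 21.3 × 8.646/39.65 = 4.645 V.

V_out ≈ 4.65 V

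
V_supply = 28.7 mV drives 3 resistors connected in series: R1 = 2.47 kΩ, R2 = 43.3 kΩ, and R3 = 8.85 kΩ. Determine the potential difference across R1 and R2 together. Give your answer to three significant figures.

V ≈ 24.0 mV

ΣR = 2.47 + 43.3 + 8.85 = 54.62 kΩ.
R_{R1..R2} = 2.47 + 43.3 = 45.77 kΩ.
Voltage divider: V = V_supply · (45.77 / 54.62) = 28.7 × 0.8380 = 24.05 mV.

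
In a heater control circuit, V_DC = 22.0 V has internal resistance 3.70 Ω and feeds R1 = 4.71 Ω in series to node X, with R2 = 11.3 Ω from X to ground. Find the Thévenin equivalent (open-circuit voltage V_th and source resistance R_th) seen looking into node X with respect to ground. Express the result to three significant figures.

V_th ≈ 12.6 V, R_th ≈ 4.82 Ω

R1' = 3.70 + 4.71 = 8.410 Ω (source resistance + R1).
V_th is the unloaded tap voltage: V_DC · R2/(R1'+R2) = 22.0 × 0.5733 = 12.61 V.
Zeroing V_DC shorts the top of R1' to ground, so R_th = R1' ‖ R2 = 4.822 Ω.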